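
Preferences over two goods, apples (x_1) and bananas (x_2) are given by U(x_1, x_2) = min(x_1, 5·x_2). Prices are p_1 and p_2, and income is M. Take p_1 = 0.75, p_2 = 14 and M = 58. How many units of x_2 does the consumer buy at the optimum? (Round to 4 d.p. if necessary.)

Demand: x_1*(p_1,p_2,M) = 5·M/(5·p_1 + p_2), x_2* = M/(5·p_1 + p_2).
Here 5·0.75 + 14 = 17.75, giving x_2* = 3.2676.

x_2* = 3.2676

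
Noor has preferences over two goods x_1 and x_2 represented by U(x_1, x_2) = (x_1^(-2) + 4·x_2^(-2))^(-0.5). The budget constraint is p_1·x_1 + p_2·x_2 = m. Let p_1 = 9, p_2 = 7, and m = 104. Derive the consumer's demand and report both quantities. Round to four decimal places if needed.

Substitute x_2 = (x_2/x_1)·x_1 into the budget: x_1* = m/(p_1 + p_2·(x_2/x_1)).
Numerically x_2/x_1 = 1.726109, so x_1* = 104/(9 + 7·1.726109) = 4.9329 and x_2* = 1.726109·4.9329 = 8.5148.

x_1* = 4.9329, x_2* = 8.5148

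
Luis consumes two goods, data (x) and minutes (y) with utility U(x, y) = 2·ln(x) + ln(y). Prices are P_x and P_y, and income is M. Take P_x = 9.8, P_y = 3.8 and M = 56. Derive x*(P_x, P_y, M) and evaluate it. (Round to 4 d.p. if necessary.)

x* = 3.8095

Demand: x*(P_x,P_y,M) = 2/3·M/P_x and y* = 1/3·M/P_y.
At P_x=9.8, P_y=3.8, M=56: x* = 2/3·56/9.8 = 3.8095.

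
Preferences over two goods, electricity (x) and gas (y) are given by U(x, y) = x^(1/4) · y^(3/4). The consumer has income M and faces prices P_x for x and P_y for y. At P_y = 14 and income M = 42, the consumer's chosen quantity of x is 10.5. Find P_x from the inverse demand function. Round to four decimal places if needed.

The MRS is (1/3)·y/x. Set MRS = P_x/P_y.
Rearranging, P_y·y = 3·P_x·x. Substituting into the budget gives P_x·x·(1 + 3) = M.
Demand: x*(P_x,P_y,M) = 0.25·M/P_x and y* = 0.75·M/P_y.
Set x* = 10.5 in the demand function and solve for P_x: P_x = 1.

P_x = 1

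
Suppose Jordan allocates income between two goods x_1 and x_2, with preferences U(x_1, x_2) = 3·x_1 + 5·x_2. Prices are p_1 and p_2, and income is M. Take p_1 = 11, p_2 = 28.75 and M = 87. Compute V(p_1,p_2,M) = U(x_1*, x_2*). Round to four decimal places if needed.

Perfect substitutes: compare marginal utility per dollar. 3/p_1 vs 5/p_2 → 0.2727 vs 0.1739.
x_1 gives more utility per dollar, so spend all income on x_1: x_1* = M/p_1, x_2* = 0.
Numerically: x_1* = 7.9091, x_2* = 0.
Utility at the optimum: U(7.9091, 0) = 23.7273.

V = 23.7273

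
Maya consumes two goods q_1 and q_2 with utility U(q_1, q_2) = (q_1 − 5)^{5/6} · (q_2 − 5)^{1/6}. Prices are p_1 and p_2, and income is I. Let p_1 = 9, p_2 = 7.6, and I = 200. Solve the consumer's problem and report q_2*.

MRS = 5·(q_2−5)/(q_1−5). Tangency with p_1/p_2 gives q_2−5 = (1/5)·(p_1/p_2)·(q_1−5).
After buying the subsistence bundle (5, 5), a share 5/6 of the remaining income goes to q_1: q_1* = 5 + 5/6·(I − 5p_1 − 5p_2)/p_1.
Discretionary income = 200 − 5·9 − 5·7.6 = 117; q_2* = 5 + 1/6·117/7.6 = 7.5658.

q_2* = 7.5658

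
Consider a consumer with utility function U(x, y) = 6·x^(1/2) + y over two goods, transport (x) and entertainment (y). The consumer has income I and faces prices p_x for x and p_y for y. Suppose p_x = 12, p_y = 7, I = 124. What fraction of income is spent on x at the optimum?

share on x = 0.2964

MU_x = 3/√x, MU_y = 1. Tangency: 3/√x = p_x/p_y.
Solve: √x = 3·p_y/p_x, so x*(p_x,p_y) = (3·p_y/p_x)², and y* = (I − p_x·x*)/p_y.
Plugging in: x* = (3·7/12)² = 3.0625, y* = 12.4643.
Expenditure on x: 12·3.0625 = 36.75; share = 0.2964.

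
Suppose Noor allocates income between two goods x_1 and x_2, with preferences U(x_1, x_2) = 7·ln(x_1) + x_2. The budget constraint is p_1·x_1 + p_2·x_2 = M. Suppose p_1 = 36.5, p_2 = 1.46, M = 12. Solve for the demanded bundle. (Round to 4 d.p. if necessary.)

x_1* = 0.28, x_2* = 1.2192

So x_1*(p_1,p_2) = 7·p_2/p_1, independent of income; and x_2* = (M − 7·p_2)/p_2.
At the given prices: x_1* = 7·1.46/36.5 = 0.28, and x_2* = 1.2192.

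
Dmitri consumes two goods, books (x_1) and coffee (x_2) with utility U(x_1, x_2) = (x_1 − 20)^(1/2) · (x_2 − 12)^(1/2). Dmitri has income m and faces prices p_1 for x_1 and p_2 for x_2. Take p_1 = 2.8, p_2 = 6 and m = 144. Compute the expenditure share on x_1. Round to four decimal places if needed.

This is Cobb-Douglas in (x_1−20, x_2−12): tangency gives 0.5·p_2·(x_2−12) = 0.5·p_1·(x_1−20).
Substituting into the budget: x_1* = 20 + 0.5·(m − 20·p_1 − 12·p_2)/p_1, and x_2* = 12 + 0.5·(…)/p_2.
Discretionary income = 144 − 20·2.8 − 12·6 = 16; x_1* = 20 + 0.5·16/2.8 = 22.8571; x_2* = 12 + 0.5·16/6 = 13.3333.
Expenditure on x_1: 2.8·22.8571 = 64; share = 0.4444.

share on x_1 = 0.4444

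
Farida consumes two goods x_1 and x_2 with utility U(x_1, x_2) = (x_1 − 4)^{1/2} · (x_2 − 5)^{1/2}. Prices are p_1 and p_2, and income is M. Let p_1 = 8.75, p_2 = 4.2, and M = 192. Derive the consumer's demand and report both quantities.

Substituting into the budget: x_1* = 4 + 0.5·(M − 4·p_1 − 5·p_2)/p_1, and x_2* = 5 + 0.5·(…)/p_2.
Discretionary income = 192 − 4·8.75 − 5·4.2 = 136; x_1* = 4 + 0.5·136/8.75 = 11.7714; x_2* = 5 + 0.5·136/4.2 = 21.1905.

x_1* = 11.7714, x_2* = 21.1905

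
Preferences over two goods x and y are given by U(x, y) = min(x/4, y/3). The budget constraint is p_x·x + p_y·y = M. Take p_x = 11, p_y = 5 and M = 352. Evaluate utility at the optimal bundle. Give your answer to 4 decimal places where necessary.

Leontief preferences: the optimum is at the kink where x/4 = y/3, i.e. y = (3/4)·x.
Budget: p_x·x + p_y·(3/4)·x = M, so (4·p_x + 3·p_y)·x = 4·M.
Demand: x*(p_x,p_y,M) = 4·M/(4·p_x + 3·p_y), y* = 3·M/(4·p_x + 3·p_y).
Here 4·11 + 3·5 = 59, giving x* = 23.8644 and y* = 17.8983.
Utility at the optimum: U(23.8644, 17.8983) = 5.9661.

V = 5.9661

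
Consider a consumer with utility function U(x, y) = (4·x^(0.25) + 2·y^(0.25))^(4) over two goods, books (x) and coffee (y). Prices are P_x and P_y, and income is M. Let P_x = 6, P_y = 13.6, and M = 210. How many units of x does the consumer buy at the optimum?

MU_x ∝ 4·x^(-0.75), MU_y ∝ 2·y^(-0.75), so MRS = 2·(y/x)^(0.75) = P_x/P_y.
Hence y/x = ((1/2)·P_x/P_y)^(1/(0.75)), i.e. raised to the 4/3 power.
Substitute y = (y/x)·x into the budget: x* = M/(P_x + P_y·(y/x)).
Numerically y/x = 0.133284, so x* = 210/(6 + 13.6·0.133284) = 26.8795.

x* = 26.8795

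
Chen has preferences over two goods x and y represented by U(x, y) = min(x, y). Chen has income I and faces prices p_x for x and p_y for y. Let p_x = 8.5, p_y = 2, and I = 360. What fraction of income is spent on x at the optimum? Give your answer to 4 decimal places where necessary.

With perfect complements, no substitution: consume in ratio x:y = 1:1.
Budget: p_x·x + p_y·x = I, so (p_x + p_y)·x = I.
Demand: x*(p_x,p_y,I) = I/(p_x + p_y), y* = I/(p_x + p_y).
Here 8.5 + 2 = 10.5, giving x* = 34.2857 and y* = 34.2857.
Expenditure on x: 8.5·34.2857 = 291.4286; share = 0.8095.

share on x = 0.8095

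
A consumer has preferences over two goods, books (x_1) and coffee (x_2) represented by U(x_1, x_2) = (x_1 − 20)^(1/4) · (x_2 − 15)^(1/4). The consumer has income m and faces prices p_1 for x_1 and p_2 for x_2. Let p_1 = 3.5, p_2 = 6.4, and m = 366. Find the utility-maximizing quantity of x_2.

x_2* = 30.625

This is Cobb-Douglas in (x_1−20, x_2−15): tangency gives 0.25·p_2·(x_2−15) = 0.25·p_1·(x_1−20).
Substituting into the budget: x_1* = 20 + 0.5·(m − 20·p_1 − 15·p_2)/p_1, and x_2* = 15 + 0.5·(…)/p_2.
Discretionary income = 366 − 20·3.5 − 15·6.4 = 200; x_2* = 15 + 0.5·200/6.4 = 30.625.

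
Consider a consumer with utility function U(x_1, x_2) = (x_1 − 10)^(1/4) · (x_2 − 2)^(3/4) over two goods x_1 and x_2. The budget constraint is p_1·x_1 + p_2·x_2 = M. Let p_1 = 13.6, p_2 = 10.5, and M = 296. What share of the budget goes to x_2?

share on x_2 = 0.4231

MRS = (1/3)·(x_2−2)/(x_1−10). Tangency with p_1/p_2 gives x_2−2 = 3·(p_1/p_2)·(x_1−10).
After buying the subsistence bundle (10, 2), a share 0.25 of the remaining income goes to x_1: x_1* = 10 + 0.25·(M − 10p_1 − 2p_2)/p_1.
Discretionary income = 296 − 10·13.6 − 2·10.5 = 139; x_1* = 10 + 0.25·139/13.6 = 12.5551; x_2* = 2 + 0.75·139/10.5 = 11.9286.
Expenditure on x_2: 10.5·11.9286 = 125.25; share = 0.4231.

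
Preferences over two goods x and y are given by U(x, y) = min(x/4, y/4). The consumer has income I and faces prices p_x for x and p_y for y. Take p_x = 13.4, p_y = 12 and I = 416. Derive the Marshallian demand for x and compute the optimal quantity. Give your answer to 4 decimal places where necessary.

x* = 16.378

Demand: x*(p_x,p_y,I) = 4·I/(4·p_x + 4·p_y), y* = 4·I/(4·p_x + 4·p_y).
Here 4·13.4 + 4·12 = 101.6, giving x* = 16.378.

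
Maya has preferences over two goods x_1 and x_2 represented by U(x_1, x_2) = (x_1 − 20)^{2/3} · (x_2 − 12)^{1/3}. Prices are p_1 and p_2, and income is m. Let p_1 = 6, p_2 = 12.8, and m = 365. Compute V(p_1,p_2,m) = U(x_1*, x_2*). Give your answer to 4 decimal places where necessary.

Let x_1' = x_1−20, x_2' = x_2−12. MRS = 2·x_2'/x_1' = p_1/p_2.
Substituting into the budget: x_1* = 20 + 2/3·(m − 20·p_1 − 12·p_2)/p_1, and x_2* = 12 + 1/3·(…)/p_2.
Discretionary income = 365 − 20·6 − 12·12.8 = 91.4; x_1* = 20 + 2/3·91.4/6 = 30.1556; x_2* = 12 + 1/3·91.4/12.8 = 14.3802.
Utility at the optimum: U(30.1556, 14.3802) = 6.2614.

V = 6.2614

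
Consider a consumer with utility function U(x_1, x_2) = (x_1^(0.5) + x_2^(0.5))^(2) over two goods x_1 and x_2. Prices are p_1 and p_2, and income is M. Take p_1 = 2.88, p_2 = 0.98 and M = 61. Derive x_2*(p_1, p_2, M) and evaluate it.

x_2* = 46.4418

With the ratio pinned down, the budget gives x_1* = M/(p_1 + p_2·(x_2/x_1)) and x_2* = (x_2/x_1)·x_1*.
Numerically x_2/x_1 = 8.636401, so x_1* = 61/(2.88 + 0.98·8.636401) = 5.3774 and x_2* = 8.636401·5.3774 = 46.4418.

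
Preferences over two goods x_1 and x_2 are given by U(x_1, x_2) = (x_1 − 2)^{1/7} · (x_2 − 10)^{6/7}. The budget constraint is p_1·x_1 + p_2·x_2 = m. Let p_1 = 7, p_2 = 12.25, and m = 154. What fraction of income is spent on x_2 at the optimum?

After buying the subsistence bundle (2, 10), a share 1/7 of the remaining income goes to x_1: x_1* = 2 + 1/7·(m − 2p_1 − 10p_2)/p_1.
Discretionary income = 154 − 2·7 − 10·12.25 = 17.5; x_1* = 2 + 1/7·17.5/7 = 2.3571; x_2* = 10 + 6/7·17.5/12.25 = 11.2245.
Expenditure on x_2: 12.25·11.2245 = 137.5; share = 0.8929.

share on x_2 = 0.8929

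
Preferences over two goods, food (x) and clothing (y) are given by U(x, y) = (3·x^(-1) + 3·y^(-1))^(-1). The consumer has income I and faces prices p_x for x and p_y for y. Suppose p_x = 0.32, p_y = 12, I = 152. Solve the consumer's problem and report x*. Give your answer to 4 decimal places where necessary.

x* = 66.6786

From the CES first-order condition, (y/x)^(2) = p_x/p_y.
Solve for the ratio: y/x = [p_x/p_y]^(0.5).
Substitute y = (y/x)·x into the budget: x* = I/(p_x + p_y·(y/x)).
Numerically y/x = 0.163299, so x* = 152/(0.32 + 12·0.163299) = 66.6786.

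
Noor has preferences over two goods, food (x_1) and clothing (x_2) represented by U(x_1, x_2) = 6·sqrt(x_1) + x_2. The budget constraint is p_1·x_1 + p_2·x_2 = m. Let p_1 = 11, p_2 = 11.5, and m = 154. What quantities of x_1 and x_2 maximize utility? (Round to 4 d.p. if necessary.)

x_1* = 9.8368, x_2* = 3.9822

MU_x_1 = 3/√x_1, MU_x_2 = 1. Tangency: 3/√x_1 = p_1/p_2.
Solve: √x_1 = 3·p_2/p_1, so x_1*(p_1,p_2) = (3·p_2/p_1)², and x_2* = (m − p_1·x_1*)/p_2.
Plugging in: x_1* = (3·11.5/11)² = 9.8368, x_2* = 3.9822.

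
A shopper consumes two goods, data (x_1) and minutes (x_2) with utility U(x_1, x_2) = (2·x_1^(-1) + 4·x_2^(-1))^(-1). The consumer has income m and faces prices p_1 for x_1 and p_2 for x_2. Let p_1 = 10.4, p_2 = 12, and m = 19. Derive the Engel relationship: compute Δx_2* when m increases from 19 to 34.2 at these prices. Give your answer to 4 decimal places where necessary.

With the ratio pinned down, the budget gives x_1* = m/(p_1 + p_2·(x_2/x_1)) and x_2* = (x_2/x_1)·x_1*.
Numerically x_2/x_1 = 1.316561, so x_1* = 19/(10.4 + 12·1.316561) = 0.7252 and x_2* = 1.316561·0.7252 = 0.9548.
At m' = 34.2: x_2* = 1.7186. Change: 1.7186 − 0.9548 = 0.7638.

Δx_2* = 0.7638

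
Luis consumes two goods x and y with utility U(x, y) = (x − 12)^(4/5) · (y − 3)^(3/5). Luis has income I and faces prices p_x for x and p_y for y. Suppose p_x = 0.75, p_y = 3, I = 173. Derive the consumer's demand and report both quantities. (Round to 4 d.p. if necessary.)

x* = 130.0952, y* = 25.1429

MRS = (4/3)·(y−3)/(x−12). Tangency with p_x/p_y gives y−3 = (3/4)·(p_x/p_y)·(x−12).
After buying the subsistence bundle (12, 3), a share 4/7 of the remaining income goes to x: x* = 12 + 4/7·(I − 12p_x − 3p_y)/p_x.
Discretionary income = 173 − 12·0.75 − 3·3 = 155; x* = 12 + 4/7·155/0.75 = 130.0952; y* = 3 + 3/7·155/3 = 25.1429.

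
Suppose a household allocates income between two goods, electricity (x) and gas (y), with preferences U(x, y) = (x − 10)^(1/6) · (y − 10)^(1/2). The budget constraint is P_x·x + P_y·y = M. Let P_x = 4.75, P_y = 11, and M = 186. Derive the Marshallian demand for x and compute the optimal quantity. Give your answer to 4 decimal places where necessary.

x* = 11.5

This is Cobb-Douglas in (x−10, y−10): tangency gives 1/6·P_y·(y−10) = 0.5·P_x·(x−10).
After buying the subsistence bundle (10, 10), a share 0.25 of the remaining income goes to x: x* = 10 + 0.25·(M − 10P_x − 10P_y)/P_x.
Discretionary income = 186 − 10·4.75 − 10·11 = 28.5; x* = 10 + 0.25·28.5/4.75 = 11.5.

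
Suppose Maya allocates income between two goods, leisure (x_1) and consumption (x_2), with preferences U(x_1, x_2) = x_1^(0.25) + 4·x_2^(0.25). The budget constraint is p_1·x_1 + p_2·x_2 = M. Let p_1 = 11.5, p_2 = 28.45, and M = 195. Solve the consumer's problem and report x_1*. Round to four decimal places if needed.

MRS = MU_x_1/MU_x_2 = (1/4)·(x_2/x_1)^(0.75). Set equal to p_1/p_2.
Hence x_2/x_1 = (4·p_1/p_2)^(1/(0.75)), i.e. raised to the 4/3 power.
Substitute x_2 = (x_2/x_1)·x_1 into the budget: x_1* = M/(p_1 + p_2·(x_2/x_1)).
Numerically x_2/x_1 = 1.897729, so x_1* = 195/(11.5 + 28.45·1.897729) = 2.9775.

x_1* = 2.9775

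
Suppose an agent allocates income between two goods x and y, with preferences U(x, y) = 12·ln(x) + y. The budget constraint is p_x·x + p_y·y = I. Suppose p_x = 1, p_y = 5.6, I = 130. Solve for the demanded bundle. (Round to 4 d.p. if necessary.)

x* = 67.2, y* = 11.2143

MU_x = 12/x, MU_y = 1. Tangency: 12/x = p_x/p_y.
So x*(p_x,p_y) = 12·p_y/p_x, independent of income; and y* = (I − 12·p_y)/p_y.
At the given prices: x* = 12·5.6/1 = 67.2, and y* = 11.2143.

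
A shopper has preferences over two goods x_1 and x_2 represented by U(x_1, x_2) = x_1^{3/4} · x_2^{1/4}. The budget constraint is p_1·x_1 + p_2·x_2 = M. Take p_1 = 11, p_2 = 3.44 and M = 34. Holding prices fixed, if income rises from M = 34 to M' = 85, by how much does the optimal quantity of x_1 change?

The MRS is 3·x_2/x_1. Set MRS = p_1/p_2.
So 0.75·p_2·x_2 = 0.25·p_1·x_1; combined with the budget, a share 0.75 of income goes to x_1.
Demand: x_1*(p_1,p_2,M) = 0.75·M/p_1 and x_2* = 0.25·M/p_2.
At p_1=11, p_2=3.44, M=34: x_1* = 0.75·34/11 = 2.3182.
At M' = 85: x_1* = 5.7955. Change: 5.7955 − 2.3182 = 3.4773.

Δx_1* = 3.4773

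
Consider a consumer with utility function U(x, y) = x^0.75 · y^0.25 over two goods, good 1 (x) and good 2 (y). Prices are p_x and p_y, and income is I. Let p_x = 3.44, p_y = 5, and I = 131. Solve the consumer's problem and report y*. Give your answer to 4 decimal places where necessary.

y* = 6.55

Tangency: MRS = 3·y/x = p_x/p_y.
So 0.75·p_y·y = 0.25·p_x·x; combined with the budget, a share 0.75 of income goes to x.
Demand: x*(p_x,p_y,I) = 0.75·I/p_x and y* = 0.25·I/p_y.
At p_x=3.44, p_y=5, I=131: y* = 0.25·131/5 = 6.55.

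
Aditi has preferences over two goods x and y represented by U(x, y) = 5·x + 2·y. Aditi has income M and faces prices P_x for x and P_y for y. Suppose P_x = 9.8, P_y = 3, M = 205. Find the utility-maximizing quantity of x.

Numerically: x* = 0, y* = 68.3333.

x* = 0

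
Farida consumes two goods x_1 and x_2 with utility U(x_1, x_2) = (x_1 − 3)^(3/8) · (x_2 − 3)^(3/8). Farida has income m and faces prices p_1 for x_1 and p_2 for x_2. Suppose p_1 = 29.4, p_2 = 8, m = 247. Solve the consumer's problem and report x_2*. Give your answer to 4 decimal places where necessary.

x_2* = 11.425

Let x_1' = x_1−3, x_2' = x_2−3. MRS = x_2'/x_1' = p_1/p_2.
After buying the subsistence bundle (3, 3), a share 0.5 of the remaining income goes to x_1: x_1* = 3 + 0.5·(m − 3p_1 − 3p_2)/p_1.
Discretionary income = 247 − 3·29.4 − 3·8 = 134.8; x_2* = 3 + 0.5·134.8/8 = 11.425.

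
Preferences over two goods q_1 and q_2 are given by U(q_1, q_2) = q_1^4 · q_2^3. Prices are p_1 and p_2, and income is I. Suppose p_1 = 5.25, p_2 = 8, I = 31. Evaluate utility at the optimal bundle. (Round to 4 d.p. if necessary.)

V = 593.6659

MU_q_1/MU_q_2 = (4·q_2)/(3·q_1); tangency sets this equal to p_1/p_2.
Rearranging, p_2·q_2 = (3/4)·p_1·q_1. Substituting into the budget gives p_1·q_1·(1 + (3/4)) = I.
Demand: q_1*(p_1,p_2,I) = 4/7·I/p_1 and q_2* = 3/7·I/p_2.
At p_1=5.25, p_2=8, I=31: q_1* = 4/7·31/5.25 = 3.3741, q_2* = 1.6607.
Utility at the optimum: U(3.3741, 1.6607) = 593.6659.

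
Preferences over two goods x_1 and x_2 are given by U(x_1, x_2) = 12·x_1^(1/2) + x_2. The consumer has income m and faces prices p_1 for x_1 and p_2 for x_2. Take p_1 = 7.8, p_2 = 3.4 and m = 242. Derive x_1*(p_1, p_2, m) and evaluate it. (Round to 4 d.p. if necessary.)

x_1* = 6.8402

MU_x_1 = 6/√x_1, MU_x_2 = 1. Tangency: 6/√x_1 = p_1/p_2.
Thus x_1* = (6·p_2/p_1)² — independent of m — with the rest of income spent on x_2.
Plugging in: x_1* = (6·3.4/7.8)² = 6.8402.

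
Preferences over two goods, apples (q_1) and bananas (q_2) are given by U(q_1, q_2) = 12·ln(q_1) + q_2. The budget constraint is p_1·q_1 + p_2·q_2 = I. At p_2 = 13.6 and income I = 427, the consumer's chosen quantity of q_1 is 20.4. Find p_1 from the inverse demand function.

Set MRS = p_1/p_2: (12/q_1)/1 = p_1/p_2.
So q_1*(p_1,p_2) = 12·p_2/p_1, independent of income; and q_2* = (I − 12·p_2)/p_2.
Set q_1* = 20.4 in the demand function and solve for p_1: p_1 = 8.

p_1 = 8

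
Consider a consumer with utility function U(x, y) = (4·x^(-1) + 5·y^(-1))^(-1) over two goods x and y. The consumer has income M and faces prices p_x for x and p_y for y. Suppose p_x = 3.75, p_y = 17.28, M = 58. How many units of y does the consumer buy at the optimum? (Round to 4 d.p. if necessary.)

Substitute y = (y/x)·x into the budget: x* = M/(p_x + p_y·(y/x)).
Numerically y/x = 0.520833, so x* = 58/(3.75 + 17.28·0.520833) = 4.549 and y* = 0.520833·4.549 = 2.3693.

y* = 2.3693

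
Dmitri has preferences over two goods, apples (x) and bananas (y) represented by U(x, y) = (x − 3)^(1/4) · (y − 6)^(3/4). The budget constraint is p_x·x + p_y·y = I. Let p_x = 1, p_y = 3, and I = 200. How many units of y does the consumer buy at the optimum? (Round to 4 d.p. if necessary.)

After buying the subsistence bundle (3, 6), a share 0.25 of the remaining income goes to x: x* = 3 + 0.25·(I − 3p_x − 6p_y)/p_x.
Discretionary income = 200 − 3·1 − 6·3 = 179; y* = 6 + 0.75·179/3 = 50.75.

y* = 50.75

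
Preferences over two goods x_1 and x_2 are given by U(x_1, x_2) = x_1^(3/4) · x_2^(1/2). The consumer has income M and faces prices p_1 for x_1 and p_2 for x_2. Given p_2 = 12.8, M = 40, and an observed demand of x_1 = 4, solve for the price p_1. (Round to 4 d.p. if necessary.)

p_1 = 6

Tangency: MRS = (3/2)·x_2/x_1 = p_1/p_2.
Rearranging, p_2·x_2 = (2/3)·p_1·x_1. Substituting into the budget gives p_1·x_1·(1 + (2/3)) = M.
Demand: x_1*(p_1,p_2,M) = 0.6·M/p_1 and x_2* = 0.4·M/p_2.
Set x_1* = 4 in the demand function and solve for p_1: p_1 = 6.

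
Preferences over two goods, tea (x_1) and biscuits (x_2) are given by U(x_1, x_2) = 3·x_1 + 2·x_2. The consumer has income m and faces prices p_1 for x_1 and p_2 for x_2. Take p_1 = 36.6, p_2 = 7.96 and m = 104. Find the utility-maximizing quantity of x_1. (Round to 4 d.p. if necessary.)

x_1* = 0

Linear utility — the consumer picks whichever good has higher MU/price: 3/36.6 = 0.082 vs 2/7.96 = 0.2513.
x_2 gives more utility per dollar, so spend all income on x_2: x_2* = m/p_2, x_1* = 0.
Numerically: x_1* = 0, x_2* = 13.0653.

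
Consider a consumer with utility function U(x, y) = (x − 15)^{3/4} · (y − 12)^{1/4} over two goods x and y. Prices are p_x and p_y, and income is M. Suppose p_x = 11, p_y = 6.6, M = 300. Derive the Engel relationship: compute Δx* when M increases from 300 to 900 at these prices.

Δx* = 40.9091

Let x' = x−15, y' = y−12. MRS = 3·y'/x' = p_x/p_y.
Substituting into the budget: x* = 15 + 0.75·(M − 15·p_x − 12·p_y)/p_x, and y* = 12 + 0.25·(…)/p_y.
Discretionary income = 300 − 15·11 − 12·6.6 = 55.8; x* = 15 + 0.75·55.8/11 = 18.8045.
At M' = 900: x* = 59.7136. Change: 59.7136 − 18.8045 = 40.9091.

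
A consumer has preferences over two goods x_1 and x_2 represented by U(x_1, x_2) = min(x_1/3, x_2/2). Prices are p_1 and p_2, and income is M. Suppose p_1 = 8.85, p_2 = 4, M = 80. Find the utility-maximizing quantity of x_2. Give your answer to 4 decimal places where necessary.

Demand: x_1*(p_1,p_2,M) = 3·M/(3·p_1 + 2·p_2), x_2* = 2·M/(3·p_1 + 2·p_2).
Here 3·8.85 + 2·4 = 34.55, giving x_2* = 4.631.

x_2* = 4.631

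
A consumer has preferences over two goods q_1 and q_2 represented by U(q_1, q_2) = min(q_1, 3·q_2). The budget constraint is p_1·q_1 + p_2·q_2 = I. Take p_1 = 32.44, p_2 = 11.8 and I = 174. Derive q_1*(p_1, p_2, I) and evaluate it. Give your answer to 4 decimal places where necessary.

q_1* = 4.7837

With perfect complements, no substitution: consume in ratio q_1:q_2 = 3:1.
Budget: p_1·q_1 + p_2·(1/3)·q_1 = I, so (3·p_1 + p_2)·q_1 = 3·I.
Demand: q_1*(p_1,p_2,I) = 3·I/(3·p_1 + p_2), q_2* = I/(3·p_1 + p_2).
Here 3·32.44 + 11.8 = 109.12, giving q_1* = 4.7837.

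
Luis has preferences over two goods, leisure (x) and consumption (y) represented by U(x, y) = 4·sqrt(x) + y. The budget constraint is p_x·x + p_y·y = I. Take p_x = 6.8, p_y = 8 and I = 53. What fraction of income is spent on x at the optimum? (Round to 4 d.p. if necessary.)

share on x = 0.7103

MU_x = 2/√x, MU_y = 1. Tangency: 2/√x = p_x/p_y.
Solve: √x = 2·p_y/p_x, so x*(p_x,p_y) = (2·p_y/p_x)², and y* = (I − p_x·x*)/p_y.
Plugging in: x* = (2·8/6.8)² = 5.5363, y* = 1.9191.
Expenditure on x: 6.8·5.5363 = 37.6471; share = 0.7103.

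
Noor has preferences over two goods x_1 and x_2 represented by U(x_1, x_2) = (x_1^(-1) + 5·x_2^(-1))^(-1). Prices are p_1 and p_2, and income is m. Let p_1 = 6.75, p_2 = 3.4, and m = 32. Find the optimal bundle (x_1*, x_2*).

x_1* = 1.8325, x_2* = 5.7736

MU_x_1 ∝ x_1^(-2), MU_x_2 ∝ 5·x_2^(-2), so MRS = (1/5)·(x_2/x_1)^(2) = p_1/p_2.
Solve for the ratio: x_2/x_1 = [5·p_1/p_2]^(0.5).
Substitute x_2 = (x_2/x_1)·x_1 into the budget: x_1* = m/(p_1 + p_2·(x_2/x_1)).
Numerically x_2/x_1 = 3.15063, so x_1* = 32/(6.75 + 3.4·3.15063) = 1.8325 and x_2* = 3.15063·1.8325 = 5.7736.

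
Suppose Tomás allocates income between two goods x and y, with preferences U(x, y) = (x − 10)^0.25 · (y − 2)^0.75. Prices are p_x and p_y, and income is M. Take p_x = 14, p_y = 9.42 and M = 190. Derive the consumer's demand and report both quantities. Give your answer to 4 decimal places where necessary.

x* = 10.5564, y* = 4.4809

MRS = (1/3)·(y−2)/(x−10). Tangency with p_x/p_y gives y−2 = 3·(p_x/p_y)·(x−10).
After buying the subsistence bundle (10, 2), a share 0.25 of the remaining income goes to x: x* = 10 + 0.25·(M − 10p_x − 2p_y)/p_x.
Discretionary income = 190 − 10·14 − 2·9.42 = 31.16; x* = 10 + 0.25·31.16/14 = 10.5564; y* = 2 + 0.75·31.16/9.42 = 4.4809.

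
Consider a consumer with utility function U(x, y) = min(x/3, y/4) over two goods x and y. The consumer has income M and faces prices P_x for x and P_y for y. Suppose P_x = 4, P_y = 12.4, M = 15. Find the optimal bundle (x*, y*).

Demand: x*(P_x,P_y,M) = 3·M/(3·P_x + 4·P_y), y* = 4·M/(3·P_x + 4·P_y).
Here 3·4 + 4·12.4 = 61.6, giving x* = 0.7305 and y* = 0.974.

x* = 0.7305, y* = 0.974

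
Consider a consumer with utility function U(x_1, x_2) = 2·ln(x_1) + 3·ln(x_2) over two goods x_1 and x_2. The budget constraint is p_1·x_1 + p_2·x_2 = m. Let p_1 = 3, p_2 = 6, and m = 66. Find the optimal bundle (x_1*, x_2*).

The MRS is (2/3)·x_2/x_1. Set MRS = p_1/p_2.
Rearranging, p_2·x_2 = (3/2)·p_1·x_1. Substituting into the budget gives p_1·x_1·(1 + (3/2)) = m.
Demand: x_1*(p_1,p_2,m) = 0.4·m/p_1 and x_2* = 0.6·m/p_2.
At p_1=3, p_2=6, m=66: x_1* = 0.4·66/3 = 8.8, x_2* = 6.6.

x_1* = 8.8, x_2* = 6.6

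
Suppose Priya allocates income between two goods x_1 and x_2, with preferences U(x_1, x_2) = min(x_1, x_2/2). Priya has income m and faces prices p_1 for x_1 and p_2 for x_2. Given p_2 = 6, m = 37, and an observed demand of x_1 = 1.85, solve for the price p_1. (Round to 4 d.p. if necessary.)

Leontief preferences: the optimum is at the kink where x_1/1 = x_2/2, i.e. x_2 = 2·x_1.
Budget: p_1·x_1 + p_2·2·x_1 = m, so (p_1 + 2·p_2)·x_1 = m.
Demand: x_1*(p_1,p_2,m) = m/(p_1 + 2·p_2), x_2* = 2·m/(p_1 + 2·p_2).
Set x_1* = 1.85 in the demand function and solve for p_1: p_1 = 8.

p_1 = 8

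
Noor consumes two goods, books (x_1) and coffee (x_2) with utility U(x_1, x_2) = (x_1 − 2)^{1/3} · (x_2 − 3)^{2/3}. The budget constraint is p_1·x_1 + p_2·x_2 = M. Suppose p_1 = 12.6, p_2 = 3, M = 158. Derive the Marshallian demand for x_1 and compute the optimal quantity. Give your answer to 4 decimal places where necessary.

x_1* = 5.2751

This is Cobb-Douglas in (x_1−2, x_2−3): tangency gives 1/3·p_2·(x_2−3) = 2/3·p_1·(x_1−2).
After buying the subsistence bundle (2, 3), a share 1/3 of the remaining income goes to x_1: x_1* = 2 + 1/3·(M − 2p_1 − 3p_2)/p_1.
Discretionary income = 158 − 2·12.6 − 3·3 = 123.8; x_1* = 2 + 1/3·123.8/12.6 = 5.2751.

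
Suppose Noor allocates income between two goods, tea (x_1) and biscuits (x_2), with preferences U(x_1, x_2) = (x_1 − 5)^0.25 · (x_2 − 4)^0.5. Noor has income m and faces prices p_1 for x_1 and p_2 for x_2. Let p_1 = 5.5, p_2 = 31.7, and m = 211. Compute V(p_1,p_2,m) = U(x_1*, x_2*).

V = 1.4868

This is Cobb-Douglas in (x_1−5, x_2−4): tangency gives 0.25·p_2·(x_2−4) = 0.5·p_1·(x_1−5).
Substituting into the budget: x_1* = 5 + 1/3·(m − 5·p_1 − 4·p_2)/p_1, and x_2* = 4 + 2/3·(…)/p_2.
Discretionary income = 211 − 5·5.5 − 4·31.7 = 56.7; x_1* = 5 + 1/3·56.7/5.5 = 8.4364; x_2* = 4 + 2/3·56.7/31.7 = 5.1924.
Utility at the optimum: U(8.4364, 5.1924) = 1.4868.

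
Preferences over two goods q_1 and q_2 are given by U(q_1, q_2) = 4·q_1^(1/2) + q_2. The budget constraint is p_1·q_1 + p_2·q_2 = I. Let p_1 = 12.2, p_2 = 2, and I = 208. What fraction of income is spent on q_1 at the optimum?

share on q_1 = 0.0063

Plugging in: q_1* = (2·2/12.2)² = 0.1075, q_2* = 103.3443.
Expenditure on q_1: 12.2·0.1075 = 1.3115; share = 0.0063.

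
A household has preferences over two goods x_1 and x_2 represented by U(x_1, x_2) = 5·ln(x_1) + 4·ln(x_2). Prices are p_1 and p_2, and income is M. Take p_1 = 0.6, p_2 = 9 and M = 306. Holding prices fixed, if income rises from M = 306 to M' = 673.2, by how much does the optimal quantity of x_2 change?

Δx_2* = 18.1333

Demand: x_1*(p_1,p_2,M) = 5/9·M/p_1 and x_2* = 4/9·M/p_2.
At p_1=0.6, p_2=9, M=306: x_2* = 4/9·306/9 = 15.1111.
At M' = 673.2: x_2* = 33.2444. Change: 33.2444 − 15.1111 = 18.1333.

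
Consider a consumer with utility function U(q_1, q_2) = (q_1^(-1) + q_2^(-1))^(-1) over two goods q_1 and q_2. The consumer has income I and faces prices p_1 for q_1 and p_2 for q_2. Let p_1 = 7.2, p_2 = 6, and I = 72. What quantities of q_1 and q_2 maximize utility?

MRS = MU_q_1/MU_q_2 = (q_2/q_1)^(2). Set equal to p_1/p_2.
Solve for the ratio: q_2/q_1 = [p_1/p_2]^(0.5).
Substitute q_2 = (q_2/q_1)·q_1 into the budget: q_1* = I/(p_1 + p_2·(q_2/q_1)).
Numerically q_2/q_1 = 1.095445, so q_1* = 72/(7.2 + 6·1.095445) = 5.2277 and q_2* = 1.095445·5.2277 = 5.7267.

q_1* = 5.2277, q_2* = 5.7267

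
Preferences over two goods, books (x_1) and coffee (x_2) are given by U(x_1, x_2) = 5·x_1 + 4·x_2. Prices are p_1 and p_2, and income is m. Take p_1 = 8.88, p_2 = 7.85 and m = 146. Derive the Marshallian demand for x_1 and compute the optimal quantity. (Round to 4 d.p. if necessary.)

Perfect substitutes: compare marginal utility per dollar. 5/p_1 vs 4/p_2 → 0.5631 vs 0.5096.
x_1 gives more utility per dollar, so spend all income on x_1: x_1* = m/p_1, x_2* = 0.
Numerically: x_1* = 16.4414, x_2* = 0.

x_1* = 16.4414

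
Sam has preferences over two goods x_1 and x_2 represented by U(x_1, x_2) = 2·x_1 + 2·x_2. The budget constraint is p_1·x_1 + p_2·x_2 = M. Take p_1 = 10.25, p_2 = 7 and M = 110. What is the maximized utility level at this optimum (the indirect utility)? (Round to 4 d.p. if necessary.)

Perfect substitutes: compare marginal utility per dollar. 2/p_1 vs 2/p_2 → 0.1951 vs 0.2857.
x_2 gives more utility per dollar, so spend all income on x_2: x_2* = M/p_2, x_1* = 0.
Numerically: x_1* = 0, x_2* = 15.7143.
Utility at the optimum: U(0, 15.7143) = 31.4286.

V = 31.4286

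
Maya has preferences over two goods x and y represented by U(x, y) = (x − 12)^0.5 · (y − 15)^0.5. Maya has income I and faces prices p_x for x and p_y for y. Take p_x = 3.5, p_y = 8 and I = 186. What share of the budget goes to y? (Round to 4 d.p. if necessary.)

MRS = (y−15)/(x−12). Tangency with p_x/p_y gives y−15 = (p_x/p_y)·(x−12).
Substituting into the budget: x* = 12 + 0.5·(I − 12·p_x − 15·p_y)/p_x, and y* = 15 + 0.5·(…)/p_y.
Discretionary income = 186 − 12·3.5 − 15·8 = 24; x* = 12 + 0.5·24/3.5 = 15.4286; y* = 15 + 0.5·24/8 = 16.5.
Expenditure on y: 8·16.5 = 132; share = 0.7097.

share on y = 0.7097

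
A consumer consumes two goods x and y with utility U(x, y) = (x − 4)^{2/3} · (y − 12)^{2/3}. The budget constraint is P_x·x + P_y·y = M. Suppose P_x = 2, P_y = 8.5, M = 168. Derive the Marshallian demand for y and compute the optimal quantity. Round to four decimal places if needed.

MRS = (y−12)/(x−4). Tangency with P_x/P_y gives y−12 = (P_x/P_y)·(x−4).
After buying the subsistence bundle (4, 12), a share 0.5 of the remaining income goes to x: x* = 4 + 0.5·(M − 4P_x − 12P_y)/P_x.
Discretionary income = 168 − 4·2 − 12·8.5 = 58; y* = 12 + 0.5·58/8.5 = 15.4118.

y* = 15.4118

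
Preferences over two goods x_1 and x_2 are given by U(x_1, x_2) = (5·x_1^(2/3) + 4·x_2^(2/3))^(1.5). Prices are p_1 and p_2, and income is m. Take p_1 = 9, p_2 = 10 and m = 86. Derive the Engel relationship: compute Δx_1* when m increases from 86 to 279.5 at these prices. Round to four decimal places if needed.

Substitute x_2 = (x_2/x_1)·x_1 into the budget: x_1* = m/(p_1 + p_2·(x_2/x_1)).
Numerically x_2/x_1 = 0.373248, so x_1* = 86/(9 + 10·0.373248) = 6.7544.
At m' = 279.5: x_1* = 21.9517. Change: 21.9517 − 6.7544 = 15.1974.

Δx_1* = 15.1974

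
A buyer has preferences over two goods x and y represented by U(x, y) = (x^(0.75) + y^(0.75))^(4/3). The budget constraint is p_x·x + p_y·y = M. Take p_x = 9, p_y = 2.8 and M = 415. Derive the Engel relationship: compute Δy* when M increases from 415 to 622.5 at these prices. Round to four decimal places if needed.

From the CES first-order condition, (y/x)^(0.25) = p_x/p_y.
Hence y/x = (p_x/p_y)^(1/(0.25)), i.e. raised to the 4 power.
With the ratio pinned down, the budget gives x* = M/(p_x + p_y·(y/x)) and y* = (y/x)·x*.
Numerically y/x = 106.742633, so x* = 415/(9 + 2.8·106.742633) = 1.3479 and y* = 106.742633·1.3479 = 143.8817.
At M' = 622.5: y* = 215.8225. Change: 215.8225 − 143.8817 = 71.9408.

Δy* = 71.9408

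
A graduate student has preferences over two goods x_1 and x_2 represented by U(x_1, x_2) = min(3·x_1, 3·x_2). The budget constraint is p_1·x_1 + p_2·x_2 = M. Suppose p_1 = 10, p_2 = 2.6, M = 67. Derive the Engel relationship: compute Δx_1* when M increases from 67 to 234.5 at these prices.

Δx_1* = 13.2937

With perfect complements, no substitution: consume in ratio x_1:x_2 = 3:3.
Budget: p_1·x_1 + p_2·x_1 = M, so (3·p_1 + 3·p_2)·x_1 = 3·M.
Demand: x_1*(p_1,p_2,M) = 3·M/(3·p_1 + 3·p_2), x_2* = 3·M/(3·p_1 + 3·p_2).
Here 3·10 + 3·2.6 = 37.8, giving x_1* = 5.3175.
At M' = 234.5: x_1* = 18.6111. Change: 18.6111 − 5.3175 = 13.2937.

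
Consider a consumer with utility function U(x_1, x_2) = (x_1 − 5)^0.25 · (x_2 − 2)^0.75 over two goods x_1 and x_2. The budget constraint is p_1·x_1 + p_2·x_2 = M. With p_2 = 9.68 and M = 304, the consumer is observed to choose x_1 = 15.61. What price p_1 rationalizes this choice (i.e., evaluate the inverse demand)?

p_1 = 6

This is Cobb-Douglas in (x_1−5, x_2−2): tangency gives 0.25·p_2·(x_2−2) = 0.75·p_1·(x_1−5).
Substituting into the budget: x_1* = 5 + 0.25·(M − 5·p_1 − 2·p_2)/p_1, and x_2* = 2 + 0.75·(…)/p_2.
Set x_1* = 15.61 in the demand function and solve for p_1: p_1 = 6.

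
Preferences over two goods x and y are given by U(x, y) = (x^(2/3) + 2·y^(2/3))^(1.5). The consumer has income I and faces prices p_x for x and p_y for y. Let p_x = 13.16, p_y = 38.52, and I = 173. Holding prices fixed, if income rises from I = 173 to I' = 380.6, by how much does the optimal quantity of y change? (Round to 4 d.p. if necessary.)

Δy* = 2.6024

MRS = MU_x/MU_y = (1/2)·(y/x)^(1/3). Set equal to p_x/p_y.
Solve for the ratio: y/x = [2·p_x/p_y]^(3).
With the ratio pinned down, the budget gives x* = I/(p_x + p_y·(y/x)) and y* = (y/x)·x*.
Numerically y/x = 0.319006, so x* = 173/(13.16 + 38.52·0.319006) = 6.7981 and y* = 0.319006·6.7981 = 2.1686.
At I' = 380.6: y* = 4.771. Change: 4.771 − 2.1686 = 2.6024.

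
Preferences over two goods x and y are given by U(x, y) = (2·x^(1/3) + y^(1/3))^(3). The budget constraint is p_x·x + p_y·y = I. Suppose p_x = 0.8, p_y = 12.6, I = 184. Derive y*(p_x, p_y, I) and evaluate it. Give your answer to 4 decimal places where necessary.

MRS = MU_x/MU_y = 2·(y/x)^(2/3). Set equal to p_x/p_y.
Hence y/x = ((1/2)·p_x/p_y)^(1/(2/3)), i.e. raised to the 1.5 power.
With the ratio pinned down, the budget gives x* = I/(p_x + p_y·(y/x)) and y* = (y/x)·x*.
Numerically y/x = 0.005656, so x* = 184/(0.8 + 12.6·0.005656) = 211.1861 and y* = 0.005656·211.1861 = 1.1945.

y* = 1.1945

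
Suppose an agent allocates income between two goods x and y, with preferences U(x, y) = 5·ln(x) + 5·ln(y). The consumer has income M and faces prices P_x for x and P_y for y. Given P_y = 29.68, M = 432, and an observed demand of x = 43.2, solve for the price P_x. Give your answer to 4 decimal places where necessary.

P_x = 5

MU_x/MU_y = (5·y)/(5·x); tangency sets this equal to P_x/P_y.
So 5·P_y·y = 5·P_x·x; combined with the budget, a share 0.5 of income goes to x.
Demand: x*(P_x,P_y,M) = 0.5·M/P_x and y* = 0.5·M/P_y.
Set x* = 43.2 in the demand function and solve for P_x: P_x = 5.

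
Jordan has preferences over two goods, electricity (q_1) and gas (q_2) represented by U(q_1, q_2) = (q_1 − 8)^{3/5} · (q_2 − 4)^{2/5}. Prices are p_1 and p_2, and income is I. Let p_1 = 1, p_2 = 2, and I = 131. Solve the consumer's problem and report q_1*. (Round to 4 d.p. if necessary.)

q_1* = 77

MRS = (3/2)·(q_2−4)/(q_1−8). Tangency with p_1/p_2 gives q_2−4 = (2/3)·(p_1/p_2)·(q_1−8).
Substituting into the budget: q_1* = 8 + 0.6·(I − 8·p_1 − 4·p_2)/p_1, and q_2* = 4 + 0.4·(…)/p_2.
Discretionary income = 131 − 8·1 − 4·2 = 115; q_1* = 8 + 0.6·115/1 = 77.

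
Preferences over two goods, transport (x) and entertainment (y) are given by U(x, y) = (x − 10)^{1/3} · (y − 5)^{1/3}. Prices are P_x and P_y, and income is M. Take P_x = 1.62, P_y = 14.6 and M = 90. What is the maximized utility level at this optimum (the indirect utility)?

MRS = (y−5)/(x−10). Tangency with P_x/P_y gives y−5 = (P_x/P_y)·(x−10).
After buying the subsistence bundle (10, 5), a share 0.5 of the remaining income goes to x: x* = 10 + 0.5·(M − 10P_x − 5P_y)/P_x.
Discretionary income = 90 − 10·1.62 − 5·14.6 = 0.8; x* = 10 + 0.5·0.8/1.62 = 10.2469; y* = 5 + 0.5·0.8/14.6 = 5.0274.
Utility at the optimum: U(10.2469, 5.0274) = 0.1891.

V = 0.1891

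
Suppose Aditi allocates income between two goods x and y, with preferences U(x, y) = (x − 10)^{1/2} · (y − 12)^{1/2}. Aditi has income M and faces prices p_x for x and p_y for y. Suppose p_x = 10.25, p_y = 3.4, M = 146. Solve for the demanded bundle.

MRS = (y−12)/(x−10). Tangency with p_x/p_y gives y−12 = (p_x/p_y)·(x−10).
After buying the subsistence bundle (10, 12), a share 0.5 of the remaining income goes to x: x* = 10 + 0.5·(M − 10p_x − 12p_y)/p_x.
Discretionary income = 146 − 10·10.25 − 12·3.4 = 2.7; x* = 10 + 0.5·2.7/10.25 = 10.1317; y* = 12 + 0.5·2.7/3.4 = 12.3971.

x* = 10.1317, y* = 12.3971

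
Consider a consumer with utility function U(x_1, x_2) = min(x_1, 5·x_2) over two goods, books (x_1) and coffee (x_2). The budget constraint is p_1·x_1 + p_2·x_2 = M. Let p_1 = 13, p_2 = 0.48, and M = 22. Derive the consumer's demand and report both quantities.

x_1* = 1.6799, x_2* = 0.336

With perfect complements, no substitution: consume in ratio x_1:x_2 = 5:1.
Budget: p_1·x_1 + p_2·(1/5)·x_1 = M, so (5·p_1 + p_2)·x_1 = 5·M.
Demand: x_1*(p_1,p_2,M) = 5·M/(5·p_1 + p_2), x_2* = M/(5·p_1 + p_2).
Here 5·13 + 0.48 = 65.48, giving x_1* = 1.6799 and x_2* = 0.336.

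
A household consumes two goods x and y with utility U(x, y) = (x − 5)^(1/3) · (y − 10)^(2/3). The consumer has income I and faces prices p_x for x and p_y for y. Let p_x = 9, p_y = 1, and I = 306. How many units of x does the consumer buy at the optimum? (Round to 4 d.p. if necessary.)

x* = 14.2963

MRS = (1/2)·(y−10)/(x−5). Tangency with p_x/p_y gives y−10 = 2·(p_x/p_y)·(x−5).
Substituting into the budget: x* = 5 + 1/3·(I − 5·p_x − 10·p_y)/p_x, and y* = 10 + 2/3·(…)/p_y.
Discretionary income = 306 − 5·9 − 10·1 = 251; x* = 5 + 1/3·251/9 = 14.2963.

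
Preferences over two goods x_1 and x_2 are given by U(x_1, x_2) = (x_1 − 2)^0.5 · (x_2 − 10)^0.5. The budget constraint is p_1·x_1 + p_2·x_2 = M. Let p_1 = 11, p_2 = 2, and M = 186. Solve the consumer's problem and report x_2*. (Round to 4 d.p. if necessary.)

x_2* = 46

MRS = (x_2−10)/(x_1−2). Tangency with p_1/p_2 gives x_2−10 = (p_1/p_2)·(x_1−2).
After buying the subsistence bundle (2, 10), a share 0.5 of the remaining income goes to x_1: x_1* = 2 + 0.5·(M − 2p_1 − 10p_2)/p_1.
Discretionary income = 186 − 2·11 − 10·2 = 144; x_2* = 10 + 0.5·144/2 = 46.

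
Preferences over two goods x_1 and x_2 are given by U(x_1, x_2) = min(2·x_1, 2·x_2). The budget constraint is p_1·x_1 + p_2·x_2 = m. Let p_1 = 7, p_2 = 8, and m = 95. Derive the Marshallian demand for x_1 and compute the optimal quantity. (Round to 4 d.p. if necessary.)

With perfect complements, no substitution: consume in ratio x_1:x_2 = 2:2.
Budget: p_1·x_1 + p_2·x_1 = m, so (2·p_1 + 2·p_2)·x_1 = 2·m.
Demand: x_1*(p_1,p_2,m) = 2·m/(2·p_1 + 2·p_2), x_2* = 2·m/(2·p_1 + 2·p_2).
Here 2·7 + 2·8 = 30, giving x_1* = 6.3333.

x_1* = 6.3333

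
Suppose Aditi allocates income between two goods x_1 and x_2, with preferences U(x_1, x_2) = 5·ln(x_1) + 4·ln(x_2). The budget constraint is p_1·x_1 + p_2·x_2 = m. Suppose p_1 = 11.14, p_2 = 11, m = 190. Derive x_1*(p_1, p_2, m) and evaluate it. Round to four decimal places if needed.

Demand: x_1*(p_1,p_2,m) = 5/9·m/p_1 and x_2* = 4/9·m/p_2.
At p_1=11.14, p_2=11, m=190: x_1* = 5/9·190/11.14 = 9.4754.

x_1* = 9.4754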